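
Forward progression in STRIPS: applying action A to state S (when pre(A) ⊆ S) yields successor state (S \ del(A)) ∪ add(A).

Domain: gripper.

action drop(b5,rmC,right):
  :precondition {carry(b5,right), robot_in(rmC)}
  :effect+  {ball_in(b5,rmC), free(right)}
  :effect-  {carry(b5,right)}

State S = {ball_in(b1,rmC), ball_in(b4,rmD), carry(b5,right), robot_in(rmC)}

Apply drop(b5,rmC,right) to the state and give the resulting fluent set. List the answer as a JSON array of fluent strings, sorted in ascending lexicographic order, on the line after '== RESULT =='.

Compute (S \ del) ∪ add:
  pre ⊆ S: {carry(b5,right), robot_in(rmC)} ⊆ S  — applicable
  S \ del = {ball_in(b1,rmC), ball_in(b4,rmD), robot_in(rmC)}
  ∪ add   = {ball_in(b1,rmC), ball_in(b4,rmD), ball_in(b5,rmC), free(right), robot_in(rmC)}

== RESULT ==
["ball_in(b1,rmC)", "ball_in(b4,rmD)", "ball_in(b5,rmC)", "free(right)", "robot_in(rmC)"]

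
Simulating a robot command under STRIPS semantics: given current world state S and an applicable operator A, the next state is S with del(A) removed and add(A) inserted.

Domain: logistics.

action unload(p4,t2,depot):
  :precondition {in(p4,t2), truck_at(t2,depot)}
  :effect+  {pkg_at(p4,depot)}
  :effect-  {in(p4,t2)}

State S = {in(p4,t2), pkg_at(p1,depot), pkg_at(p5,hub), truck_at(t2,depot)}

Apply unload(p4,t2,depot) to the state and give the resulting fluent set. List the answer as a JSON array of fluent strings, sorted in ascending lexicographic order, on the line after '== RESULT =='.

Compute (S \ del) ∪ add:
  pre ⊆ S: {in(p4,t2), truck_at(t2,depot)} ⊆ S  — applicable
  S \ del = {pkg_at(p1,depot), pkg_at(p5,hub), truck_at(t2,depot)}
  ∪ add   = {pkg_at(p1,depot), pkg_at(p4,depot), pkg_at(p5,hub), truck_at(t2,depot)}

== RESULT ==
["pkg_at(p1,depot)", "pkg_at(p4,depot)", "pkg_at(p5,hub)", "truck_at(t2,depot)"]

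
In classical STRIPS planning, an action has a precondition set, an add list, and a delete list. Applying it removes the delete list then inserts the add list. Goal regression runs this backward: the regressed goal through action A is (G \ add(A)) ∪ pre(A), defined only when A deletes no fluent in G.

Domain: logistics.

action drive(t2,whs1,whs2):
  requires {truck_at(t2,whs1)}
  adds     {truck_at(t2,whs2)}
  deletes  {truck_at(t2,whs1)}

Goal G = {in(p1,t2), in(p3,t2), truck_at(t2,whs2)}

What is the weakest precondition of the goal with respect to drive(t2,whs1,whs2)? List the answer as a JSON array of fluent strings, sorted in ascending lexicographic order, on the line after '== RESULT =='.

Compute (G \ add) ∪ pre:
  G ∩ del = {}  (empty — regression defined)
  G \ add = {in(p1,t2), in(p3,t2), truck_at(t2,whs2)} \ {truck_at(t2,whs2)} = {in(p1,t2), in(p3,t2)}
  ∪ pre   = {in(p1,t2), in(p3,t2)} ∪ {truck_at(t2,whs1)}
          = {in(p1,t2), in(p3,t2), truck_at(t2,whs1)}

== RESULT ==
["in(p1,t2)", "in(p3,t2)", "truck_at(t2,whs1)"]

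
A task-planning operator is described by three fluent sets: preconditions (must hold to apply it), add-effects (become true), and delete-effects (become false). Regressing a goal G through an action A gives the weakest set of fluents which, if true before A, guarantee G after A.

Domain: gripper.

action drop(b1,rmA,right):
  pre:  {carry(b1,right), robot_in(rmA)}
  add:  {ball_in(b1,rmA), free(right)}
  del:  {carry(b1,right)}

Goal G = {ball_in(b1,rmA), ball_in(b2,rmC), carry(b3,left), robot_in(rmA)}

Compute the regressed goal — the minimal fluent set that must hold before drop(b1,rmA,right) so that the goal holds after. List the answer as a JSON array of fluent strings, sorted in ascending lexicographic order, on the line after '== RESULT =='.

Compute (G \ add) ∪ pre:
  G ∩ del = {}  (empty — regression defined)
  G \ add = {ball_in(b1,rmA), ball_in(b2,rmC), carry(b3,left), robot_in(rmA)} \ {ball_in(b1,rmA), free(right)} = {ball_in(b2,rmC), carry(b3,left), robot_in(rmA)}
  ∪ pre   = {ball_in(b2,rmC), carry(b3,left), robot_in(rmA)} ∪ {carry(b1,right), robot_in(rmA)}
          = {ball_in(b2,rmC), carry(b1,right), carry(b3,left), robot_in(rmA)}

== RESULT ==
["ball_in(b2,rmC)", "carry(b1,right)", "carry(b3,left)", "robot_in(rmA)"]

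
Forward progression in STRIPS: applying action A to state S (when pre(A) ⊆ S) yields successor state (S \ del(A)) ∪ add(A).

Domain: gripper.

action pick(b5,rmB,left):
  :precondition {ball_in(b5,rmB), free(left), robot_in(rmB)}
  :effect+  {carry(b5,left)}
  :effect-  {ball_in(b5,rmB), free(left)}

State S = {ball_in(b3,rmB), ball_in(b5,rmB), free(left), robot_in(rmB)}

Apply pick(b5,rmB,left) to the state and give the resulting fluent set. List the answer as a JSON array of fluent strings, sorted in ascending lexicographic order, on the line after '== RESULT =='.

Compute (S \ del) ∪ add:
  pre ⊆ S: {ball_in(b5,rmB), free(left), robot_in(rmB)} ⊆ S  — applicable
  S \ del = {ball_in(b3,rmB), robot_in(rmB)}
  ∪ add   = {ball_in(b3,rmB), carry(b5,left), robot_in(rmB)}

== RESULT ==
["ball_in(b3,rmB)", "carry(b5,left)", "robot_in(rmB)"]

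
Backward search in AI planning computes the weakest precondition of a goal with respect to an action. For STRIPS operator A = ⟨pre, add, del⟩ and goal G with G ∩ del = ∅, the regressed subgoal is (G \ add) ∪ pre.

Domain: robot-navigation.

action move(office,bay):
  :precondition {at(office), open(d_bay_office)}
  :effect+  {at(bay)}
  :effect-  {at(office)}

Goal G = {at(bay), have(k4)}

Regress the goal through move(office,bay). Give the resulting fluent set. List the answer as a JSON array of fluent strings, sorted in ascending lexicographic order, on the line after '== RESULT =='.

Compute (G \ add) ∪ pre:
  G ∩ del = {}  (empty — regression defined)
  G \ add = {at(bay), have(k4)} \ {at(bay)} = {have(k4)}
  ∪ pre   = {have(k4)} ∪ {at(office), open(d_bay_office)}
          = {at(office), have(k4), open(d_bay_office)}

== RESULT ==
["at(office)", "have(k4)", "open(d_bay_office)"]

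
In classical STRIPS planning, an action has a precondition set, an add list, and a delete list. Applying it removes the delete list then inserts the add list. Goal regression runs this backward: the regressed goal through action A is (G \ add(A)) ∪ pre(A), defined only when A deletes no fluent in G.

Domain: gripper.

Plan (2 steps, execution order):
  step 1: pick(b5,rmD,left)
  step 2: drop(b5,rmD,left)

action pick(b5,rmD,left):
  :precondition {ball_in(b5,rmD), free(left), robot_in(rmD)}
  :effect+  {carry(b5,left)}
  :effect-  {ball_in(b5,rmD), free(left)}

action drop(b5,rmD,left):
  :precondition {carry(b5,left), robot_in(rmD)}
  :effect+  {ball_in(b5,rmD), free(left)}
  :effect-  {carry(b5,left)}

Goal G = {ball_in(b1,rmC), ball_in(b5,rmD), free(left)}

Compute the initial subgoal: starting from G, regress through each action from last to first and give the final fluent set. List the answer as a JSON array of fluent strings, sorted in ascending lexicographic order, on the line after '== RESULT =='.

Regress step by step:
  through step 2 (drop(b5,rmD,left)): drop {ball_in(b5,rmD), free(left)}, keep {ball_in(b1,rmC)}, require {carry(b5,left), robot_in(rmD)}
    → {ball_in(b1,rmC), carry(b5,left), robot_in(rmD)}
  through step 1 (pick(b5,rmD,left)): drop {carry(b5,left)}, keep {ball_in(b1,rmC), robot_in(rmD)}, require {ball_in(b5,rmD), free(left), robot_in(rmD)}
    → {ball_in(b1,rmC), ball_in(b5,rmD), free(left), robot_in(rmD)}

== RESULT ==
["ball_in(b1,rmC)", "ball_in(b5,rmD)", "free(left)", "robot_in(rmD)"]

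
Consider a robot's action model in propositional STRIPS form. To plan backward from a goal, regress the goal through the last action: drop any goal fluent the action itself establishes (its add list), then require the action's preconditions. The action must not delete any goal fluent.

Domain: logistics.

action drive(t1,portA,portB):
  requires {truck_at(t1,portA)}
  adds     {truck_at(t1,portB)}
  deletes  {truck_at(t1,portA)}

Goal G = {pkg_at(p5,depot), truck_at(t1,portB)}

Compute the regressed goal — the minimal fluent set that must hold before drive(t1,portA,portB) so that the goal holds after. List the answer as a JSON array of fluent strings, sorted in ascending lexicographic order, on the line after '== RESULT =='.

Compute (G \ add) ∪ pre:
  G ∩ del = {}  (empty — regression defined)
  G \ add = {pkg_at(p5,depot), truck_at(t1,portB)} \ {truck_at(t1,portB)} = {pkg_at(p5,depot)}
  ∪ pre   = {pkg_at(p5,depot)} ∪ {truck_at(t1,portA)}
          = {pkg_at(p5,depot), truck_at(t1,portA)}

== RESULT ==
["pkg_at(p5,depot)", "truck_at(t1,portA)"]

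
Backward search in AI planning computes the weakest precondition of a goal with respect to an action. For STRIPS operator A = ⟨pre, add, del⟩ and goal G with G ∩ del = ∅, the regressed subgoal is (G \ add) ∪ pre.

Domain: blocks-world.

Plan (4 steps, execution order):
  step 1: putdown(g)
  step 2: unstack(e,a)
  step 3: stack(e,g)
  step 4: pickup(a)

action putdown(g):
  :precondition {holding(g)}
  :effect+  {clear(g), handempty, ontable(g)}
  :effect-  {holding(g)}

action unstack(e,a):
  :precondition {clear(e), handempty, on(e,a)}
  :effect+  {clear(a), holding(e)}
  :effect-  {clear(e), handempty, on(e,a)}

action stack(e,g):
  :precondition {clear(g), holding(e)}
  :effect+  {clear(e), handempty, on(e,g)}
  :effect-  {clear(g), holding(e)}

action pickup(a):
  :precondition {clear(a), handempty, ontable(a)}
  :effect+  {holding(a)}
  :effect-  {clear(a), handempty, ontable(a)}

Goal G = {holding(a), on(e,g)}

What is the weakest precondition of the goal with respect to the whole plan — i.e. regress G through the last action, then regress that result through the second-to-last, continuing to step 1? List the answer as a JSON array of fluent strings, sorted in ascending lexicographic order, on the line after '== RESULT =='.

Work backward from the goal:
  through step 4 (pickup(a)): drop {holding(a)}, keep {on(e,g)}, require {clear(a), handempty, ontable(a)}
    → {clear(a), handempty, on(e,g), ontable(a)}
  through step 3 (stack(e,g)): drop {handempty, on(e,g)}, keep {clear(a), ontable(a)}, require {clear(g), holding(e)}
    → {clear(a), clear(g), holding(e), ontable(a)}
  through step 2 (unstack(e,a)): drop {clear(a), holding(e)}, keep {clear(g), ontable(a)}, require {clear(e), handempty, on(e,a)}
    → {clear(e), clear(g), handempty, on(e,a), ontable(a)}
  through step 1 (putdown(g)): drop {clear(g), handempty}, keep {clear(e), on(e,a), ontable(a)}, require {holding(g)}
    → {clear(e), holding(g), on(e,a), ontable(a)}

== RESULT ==
["clear(e)", "holding(g)", "on(e,a)", "ontable(a)"]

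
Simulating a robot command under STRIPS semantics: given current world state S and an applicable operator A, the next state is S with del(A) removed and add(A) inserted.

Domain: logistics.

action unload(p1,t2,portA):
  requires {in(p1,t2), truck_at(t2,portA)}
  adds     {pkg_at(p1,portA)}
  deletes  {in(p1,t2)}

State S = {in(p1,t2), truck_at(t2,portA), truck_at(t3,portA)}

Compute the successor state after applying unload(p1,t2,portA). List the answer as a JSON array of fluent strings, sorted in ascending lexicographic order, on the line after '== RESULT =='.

Progress:
  pre ⊆ S: {in(p1,t2), truck_at(t2,portA)} ⊆ S  — applicable
  S \ del = {truck_at(t2,portA), truck_at(t3,portA)}
  ∪ add   = {pkg_at(p1,portA), truck_at(t2,portA), truck_at(t3,portA)}

== RESULT ==
["pkg_at(p1,portA)", "truck_at(t2,portA)", "truck_at(t3,portA)"]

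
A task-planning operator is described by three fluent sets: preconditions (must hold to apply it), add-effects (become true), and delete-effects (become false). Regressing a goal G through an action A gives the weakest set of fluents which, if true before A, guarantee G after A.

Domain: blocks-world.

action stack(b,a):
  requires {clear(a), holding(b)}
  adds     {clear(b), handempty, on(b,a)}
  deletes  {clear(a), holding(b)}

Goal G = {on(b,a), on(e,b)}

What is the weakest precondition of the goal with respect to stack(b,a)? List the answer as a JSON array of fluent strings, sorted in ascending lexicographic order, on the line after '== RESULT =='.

Compute (G \ add) ∪ pre:
  G ∩ del = {}  (empty — regression defined)
  G \ add = {on(b,a), on(e,b)} \ {clear(b), handempty, on(b,a)} = {on(e,b)}
  ∪ pre   = {on(e,b)} ∪ {clear(a), holding(b)}
          = {clear(a), holding(b), on(e,b)}

== RESULT ==
["clear(a)", "holding(b)", "on(e,b)"]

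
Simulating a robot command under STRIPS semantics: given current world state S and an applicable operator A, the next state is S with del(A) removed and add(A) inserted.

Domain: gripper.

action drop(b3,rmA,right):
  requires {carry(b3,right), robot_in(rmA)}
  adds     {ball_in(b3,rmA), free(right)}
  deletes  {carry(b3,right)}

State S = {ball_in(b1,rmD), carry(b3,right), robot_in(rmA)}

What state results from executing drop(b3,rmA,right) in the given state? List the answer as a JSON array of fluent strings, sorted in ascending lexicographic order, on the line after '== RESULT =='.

Progress:
  pre ⊆ S: {carry(b3,right), robot_in(rmA)} ⊆ S  — applicable
  S \ del = {ball_in(b1,rmD), robot_in(rmA)}
  ∪ add   = {ball_in(b1,rmD), ball_in(b3,rmA), free(right), robot_in(rmA)}

== RESULT ==
["ball_in(b1,rmD)", "ball_in(b3,rmA)", "free(right)", "robot_in(rmA)"]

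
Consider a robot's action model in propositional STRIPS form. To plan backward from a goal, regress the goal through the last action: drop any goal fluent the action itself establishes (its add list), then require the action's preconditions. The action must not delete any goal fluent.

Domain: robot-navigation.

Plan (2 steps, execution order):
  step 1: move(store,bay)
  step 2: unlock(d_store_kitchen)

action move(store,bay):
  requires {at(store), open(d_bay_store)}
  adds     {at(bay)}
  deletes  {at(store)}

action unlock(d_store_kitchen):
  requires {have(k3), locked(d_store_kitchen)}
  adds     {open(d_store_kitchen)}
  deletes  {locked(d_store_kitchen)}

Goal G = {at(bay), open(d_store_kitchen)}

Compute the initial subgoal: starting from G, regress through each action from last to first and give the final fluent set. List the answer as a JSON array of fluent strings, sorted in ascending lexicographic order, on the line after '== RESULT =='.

Work backward from the goal:
  through step 2 (unlock(d_store_kitchen)): drop {open(d_store_kitchen)}, keep {at(bay)}, require {have(k3), locked(d_store_kitchen)}
    → {at(bay), have(k3), locked(d_store_kitchen)}
  through step 1 (move(store,bay)): drop {at(bay)}, keep {have(k3), locked(d_store_kitchen)}, require {at(store), open(d_bay_store)}
    → {at(store), have(k3), locked(d_store_kitchen), open(d_bay_store)}

== RESULT ==
["at(store)", "have(k3)", "locked(d_store_kitchen)", "open(d_bay_store)"]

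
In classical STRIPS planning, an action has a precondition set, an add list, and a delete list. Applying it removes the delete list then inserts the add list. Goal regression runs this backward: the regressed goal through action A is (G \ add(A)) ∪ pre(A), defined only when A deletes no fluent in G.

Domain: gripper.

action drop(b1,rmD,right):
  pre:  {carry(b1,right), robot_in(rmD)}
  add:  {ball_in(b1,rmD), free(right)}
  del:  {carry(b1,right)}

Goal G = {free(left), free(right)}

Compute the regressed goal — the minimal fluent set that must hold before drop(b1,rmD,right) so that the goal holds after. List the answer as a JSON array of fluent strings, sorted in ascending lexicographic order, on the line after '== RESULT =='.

Compute (G \ add) ∪ pre:
  G ∩ del = {}  (empty — regression defined)
  G \ add = {free(left), free(right)} \ {ball_in(b1,rmD), free(right)} = {free(left)}
  ∪ pre   = {free(left)} ∪ {carry(b1,right), robot_in(rmD)}
          = {carry(b1,right), free(left), robot_in(rmD)}

== RESULT ==
["carry(b1,right)", "free(left)", "robot_in(rmD)"]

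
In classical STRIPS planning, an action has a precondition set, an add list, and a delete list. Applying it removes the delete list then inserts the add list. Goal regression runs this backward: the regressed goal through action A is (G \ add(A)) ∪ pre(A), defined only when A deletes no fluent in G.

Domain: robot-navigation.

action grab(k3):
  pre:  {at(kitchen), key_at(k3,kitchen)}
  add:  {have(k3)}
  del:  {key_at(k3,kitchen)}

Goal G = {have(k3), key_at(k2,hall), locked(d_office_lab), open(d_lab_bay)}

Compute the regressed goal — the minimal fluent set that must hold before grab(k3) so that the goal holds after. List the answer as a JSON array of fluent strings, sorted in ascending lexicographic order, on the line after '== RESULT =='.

Regress:
  G ∩ del = {}  (empty — regression defined)
  G \ add = {have(k3), key_at(k2,hall), locked(d_office_lab), open(d_lab_bay)} \ {have(k3)} = {key_at(k2,hall), locked(d_office_lab), open(d_lab_bay)}
  ∪ pre   = {key_at(k2,hall), locked(d_office_lab), open(d_lab_bay)} ∪ {at(kitchen), key_at(k3,kitchen)}
          = {at(kitchen), key_at(k2,hall), key_at(k3,kitchen), locked(d_office_lab), open(d_lab_bay)}

== RESULT ==
["at(kitchen)", "key_at(k2,hall)", "key_at(k3,kitchen)", "locked(d_office_lab)", "open(d_lab_bay)"]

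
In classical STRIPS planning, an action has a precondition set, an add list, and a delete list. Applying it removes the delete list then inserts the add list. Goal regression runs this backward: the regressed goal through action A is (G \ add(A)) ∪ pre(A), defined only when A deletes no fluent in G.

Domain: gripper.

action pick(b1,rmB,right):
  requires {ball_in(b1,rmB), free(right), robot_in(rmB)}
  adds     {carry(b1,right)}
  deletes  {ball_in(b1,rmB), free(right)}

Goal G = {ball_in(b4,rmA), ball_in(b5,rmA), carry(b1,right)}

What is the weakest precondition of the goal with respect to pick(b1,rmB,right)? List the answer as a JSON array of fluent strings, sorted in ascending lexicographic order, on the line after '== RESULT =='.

Regress:
  G ∩ del = {}  (empty — regression defined)
  G \ add = {ball_in(b4,rmA), ball_in(b5,rmA), carry(b1,right)} \ {carry(b1,right)} = {ball_in(b4,rmA), ball_in(b5,rmA)}
  ∪ pre   = {ball_in(b4,rmA), ball_in(b5,rmA)} ∪ {ball_in(b1,rmB), free(right), robot_in(rmB)}
          = {ball_in(b1,rmB), ball_in(b4,rmA), ball_in(b5,rmA), free(right), robot_in(rmB)}

== RESULT ==
["ball_in(b1,rmB)", "ball_in(b4,rmA)", "ball_in(b5,rmA)", "free(right)", "robot_in(rmB)"]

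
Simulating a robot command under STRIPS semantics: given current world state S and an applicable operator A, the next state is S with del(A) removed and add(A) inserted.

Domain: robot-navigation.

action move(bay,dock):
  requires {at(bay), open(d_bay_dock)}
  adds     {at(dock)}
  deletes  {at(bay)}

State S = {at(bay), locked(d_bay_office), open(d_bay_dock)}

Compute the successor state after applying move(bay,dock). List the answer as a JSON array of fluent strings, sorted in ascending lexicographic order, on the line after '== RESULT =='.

Compute (S \ del) ∪ add:
  pre ⊆ S: {at(bay), open(d_bay_dock)} ⊆ S  — applicable
  S \ del = {locked(d_bay_office), open(d_bay_dock)}
  ∪ add   = {at(dock), locked(d_bay_office), open(d_bay_dock)}

== RESULT ==
["at(dock)", "locked(d_bay_office)", "open(d_bay_dock)"]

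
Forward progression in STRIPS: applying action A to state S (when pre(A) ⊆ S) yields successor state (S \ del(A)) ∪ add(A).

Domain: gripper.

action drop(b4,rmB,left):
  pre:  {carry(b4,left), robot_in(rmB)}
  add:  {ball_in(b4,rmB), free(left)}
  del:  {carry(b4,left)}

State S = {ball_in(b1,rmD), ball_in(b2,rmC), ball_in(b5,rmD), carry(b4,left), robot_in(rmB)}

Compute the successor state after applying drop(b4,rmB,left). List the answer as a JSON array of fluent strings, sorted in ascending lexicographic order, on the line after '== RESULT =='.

Progress:
  pre ⊆ S: {carry(b4,left), robot_in(rmB)} ⊆ S  — applicable
  S \ del = {ball_in(b1,rmD), ball_in(b2,rmC), ball_in(b5,rmD), robot_in(rmB)}
  ∪ add   = {ball_in(b1,rmD), ball_in(b2,rmC), ball_in(b4,rmB), ball_in(b5,rmD), free(left), robot_in(rmB)}

== RESULT ==
["ball_in(b1,rmD)", "ball_in(b2,rmC)", "ball_in(b4,rmB)", "ball_in(b5,rmD)", "free(left)", "robot_in(rmB)"]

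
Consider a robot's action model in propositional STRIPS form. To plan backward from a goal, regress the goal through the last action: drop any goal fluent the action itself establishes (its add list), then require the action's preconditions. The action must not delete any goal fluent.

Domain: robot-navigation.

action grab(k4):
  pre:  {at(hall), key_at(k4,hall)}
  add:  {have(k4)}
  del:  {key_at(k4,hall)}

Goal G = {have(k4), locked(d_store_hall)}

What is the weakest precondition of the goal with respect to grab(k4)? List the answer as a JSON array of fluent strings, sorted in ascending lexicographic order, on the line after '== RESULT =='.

Regress:
  G ∩ del = {}  (empty — regression defined)
  G \ add = {have(k4), locked(d_store_hall)} \ {have(k4)} = {locked(d_store_hall)}
  ∪ pre   = {locked(d_store_hall)} ∪ {at(hall), key_at(k4,hall)}
          = {at(hall), key_at(k4,hall), locked(d_store_hall)}

== RESULT ==
["at(hall)", "key_at(k4,hall)", "locked(d_store_hall)"]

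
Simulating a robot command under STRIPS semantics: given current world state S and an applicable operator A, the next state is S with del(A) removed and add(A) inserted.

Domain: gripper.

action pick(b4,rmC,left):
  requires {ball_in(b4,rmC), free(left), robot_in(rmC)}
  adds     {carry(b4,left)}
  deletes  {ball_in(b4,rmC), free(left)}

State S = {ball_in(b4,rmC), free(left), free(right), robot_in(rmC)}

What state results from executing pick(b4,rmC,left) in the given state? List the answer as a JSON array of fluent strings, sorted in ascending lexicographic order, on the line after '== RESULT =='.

Compute (S \ del) ∪ add:
  pre ⊆ S: {ball_in(b4,rmC), free(left), robot_in(rmC)} ⊆ S  — applicable
  S \ del = {free(right), robot_in(rmC)}
  ∪ add   = {carry(b4,left), free(right), robot_in(rmC)}

== RESULT ==
["carry(b4,left)", "free(right)", "robot_in(rmC)"]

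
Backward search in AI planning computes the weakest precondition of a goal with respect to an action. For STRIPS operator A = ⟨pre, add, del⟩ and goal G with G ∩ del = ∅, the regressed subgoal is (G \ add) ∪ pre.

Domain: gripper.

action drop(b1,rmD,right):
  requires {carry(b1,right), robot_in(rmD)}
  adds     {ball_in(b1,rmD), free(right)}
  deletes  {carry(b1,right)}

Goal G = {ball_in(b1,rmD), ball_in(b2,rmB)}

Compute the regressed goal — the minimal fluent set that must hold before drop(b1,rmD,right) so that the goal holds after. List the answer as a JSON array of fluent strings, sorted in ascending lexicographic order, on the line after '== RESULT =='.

Compute (G \ add) ∪ pre:
  G ∩ del = {}  (empty — regression defined)
  G \ add = {ball_in(b1,rmD), ball_in(b2,rmB)} \ {ball_in(b1,rmD), free(right)} = {ball_in(b2,rmB)}
  ∪ pre   = {ball_in(b2,rmB)} ∪ {carry(b1,right), robot_in(rmD)}
          = {ball_in(b2,rmB), carry(b1,right), robot_in(rmD)}

== RESULT ==
["ball_in(b2,rmB)", "carry(b1,right)", "robot_in(rmD)"]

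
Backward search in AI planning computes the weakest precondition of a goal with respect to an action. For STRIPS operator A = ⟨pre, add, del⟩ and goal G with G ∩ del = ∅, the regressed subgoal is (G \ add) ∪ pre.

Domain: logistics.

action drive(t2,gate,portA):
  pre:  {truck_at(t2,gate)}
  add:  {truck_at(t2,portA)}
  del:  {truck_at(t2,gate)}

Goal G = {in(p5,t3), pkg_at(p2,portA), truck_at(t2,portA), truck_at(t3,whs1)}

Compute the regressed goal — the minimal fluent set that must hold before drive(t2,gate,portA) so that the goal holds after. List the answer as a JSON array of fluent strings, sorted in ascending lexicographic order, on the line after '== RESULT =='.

Regress:
  G ∩ del = {}  (empty — regression defined)
  G \ add = {in(p5,t3), pkg_at(p2,portA), truck_at(t2,portA), truck_at(t3,whs1)} \ {truck_at(t2,portA)} = {in(p5,t3), pkg_at(p2,portA), truck_at(t3,whs1)}
  ∪ pre   = {in(p5,t3), pkg_at(p2,portA), truck_at(t3,whs1)} ∪ {truck_at(t2,gate)}
          = {in(p5,t3), pkg_at(p2,portA), truck_at(t2,gate), truck_at(t3,whs1)}

== RESULT ==
["in(p5,t3)", "pkg_at(p2,portA)", "truck_at(t2,gate)", "truck_at(t3,whs1)"]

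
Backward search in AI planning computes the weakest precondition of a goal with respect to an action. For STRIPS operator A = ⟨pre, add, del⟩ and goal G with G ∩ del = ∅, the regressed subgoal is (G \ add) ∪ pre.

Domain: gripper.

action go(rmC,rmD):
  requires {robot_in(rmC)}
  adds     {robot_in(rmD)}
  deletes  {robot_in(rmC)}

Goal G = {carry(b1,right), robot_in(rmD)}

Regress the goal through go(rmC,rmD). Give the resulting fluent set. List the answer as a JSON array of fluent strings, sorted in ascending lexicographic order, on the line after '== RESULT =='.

Compute (G \ add) ∪ pre:
  G ∩ del = {}  (empty — regression defined)
  G \ add = {carry(b1,right), robot_in(rmD)} \ {robot_in(rmD)} = {carry(b1,right)}
  ∪ pre   = {carry(b1,right)} ∪ {robot_in(rmC)}
          = {carry(b1,right), robot_in(rmC)}

== RESULT ==
["carry(b1,right)", "robot_in(rmC)"]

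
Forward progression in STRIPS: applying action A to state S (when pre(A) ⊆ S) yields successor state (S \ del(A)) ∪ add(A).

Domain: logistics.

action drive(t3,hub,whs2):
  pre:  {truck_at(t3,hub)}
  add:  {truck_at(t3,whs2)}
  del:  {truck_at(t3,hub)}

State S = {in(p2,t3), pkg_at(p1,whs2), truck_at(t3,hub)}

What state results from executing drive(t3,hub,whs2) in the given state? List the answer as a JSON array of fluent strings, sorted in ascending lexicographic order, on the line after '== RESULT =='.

Compute (S \ del) ∪ add:
  pre ⊆ S: {truck_at(t3,hub)} ⊆ S  — applicable
  S \ del = {in(p2,t3), pkg_at(p1,whs2)}
  ∪ add   = {in(p2,t3), pkg_at(p1,whs2), truck_at(t3,whs2)}

== RESULT ==
["in(p2,t3)", "pkg_at(p1,whs2)", "truck_at(t3,whs2)"]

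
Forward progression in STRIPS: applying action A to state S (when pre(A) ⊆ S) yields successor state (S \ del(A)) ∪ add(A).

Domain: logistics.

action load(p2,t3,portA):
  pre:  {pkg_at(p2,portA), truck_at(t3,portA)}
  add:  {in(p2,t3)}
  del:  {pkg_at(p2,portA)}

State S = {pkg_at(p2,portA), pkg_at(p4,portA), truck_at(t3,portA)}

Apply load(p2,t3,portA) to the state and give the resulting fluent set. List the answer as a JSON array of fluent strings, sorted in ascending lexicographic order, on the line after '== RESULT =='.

Progress:
  pre ⊆ S: {pkg_at(p2,portA), truck_at(t3,portA)} ⊆ S  — applicable
  S \ del = {pkg_at(p4,portA), truck_at(t3,portA)}
  ∪ add   = {in(p2,t3), pkg_at(p4,portA), truck_at(t3,portA)}

== RESULT ==
["in(p2,t3)", "pkg_at(p4,portA)", "truck_at(t3,portA)"]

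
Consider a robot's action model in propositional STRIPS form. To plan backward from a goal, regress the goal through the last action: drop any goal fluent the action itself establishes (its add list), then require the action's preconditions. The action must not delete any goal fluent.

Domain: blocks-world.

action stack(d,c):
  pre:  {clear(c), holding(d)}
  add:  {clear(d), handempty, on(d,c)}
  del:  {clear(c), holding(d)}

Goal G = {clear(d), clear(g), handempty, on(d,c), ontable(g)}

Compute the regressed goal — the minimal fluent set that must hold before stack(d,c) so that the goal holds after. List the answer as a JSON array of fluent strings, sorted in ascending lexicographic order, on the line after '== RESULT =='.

Compute (G \ add) ∪ pre:
  G ∩ del = {}  (empty — regression defined)
  G \ add = {clear(d), clear(g), handempty, on(d,c), ontable(g)} \ {clear(d), handempty, on(d,c)} = {clear(g), ontable(g)}
  ∪ pre   = {clear(g), ontable(g)} ∪ {clear(c), holding(d)}
          = {clear(c), clear(g), holding(d), ontable(g)}

== RESULT ==
["clear(c)", "clear(g)", "holding(d)", "ontable(g)"]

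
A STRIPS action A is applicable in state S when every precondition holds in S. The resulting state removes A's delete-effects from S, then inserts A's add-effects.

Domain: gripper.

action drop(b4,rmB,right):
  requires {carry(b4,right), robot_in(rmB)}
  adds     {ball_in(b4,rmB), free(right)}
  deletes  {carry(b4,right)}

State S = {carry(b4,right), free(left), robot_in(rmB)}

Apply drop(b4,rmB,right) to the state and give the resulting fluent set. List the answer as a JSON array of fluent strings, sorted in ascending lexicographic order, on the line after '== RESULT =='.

Progress:
  pre ⊆ S: {carry(b4,right), robot_in(rmB)} ⊆ S  — applicable
  S \ del = {free(left), robot_in(rmB)}
  ∪ add   = {ball_in(b4,rmB), free(left), free(right), robot_in(rmB)}

== RESULT ==
["ball_in(b4,rmB)", "free(left)", "free(right)", "robot_in(rmB)"]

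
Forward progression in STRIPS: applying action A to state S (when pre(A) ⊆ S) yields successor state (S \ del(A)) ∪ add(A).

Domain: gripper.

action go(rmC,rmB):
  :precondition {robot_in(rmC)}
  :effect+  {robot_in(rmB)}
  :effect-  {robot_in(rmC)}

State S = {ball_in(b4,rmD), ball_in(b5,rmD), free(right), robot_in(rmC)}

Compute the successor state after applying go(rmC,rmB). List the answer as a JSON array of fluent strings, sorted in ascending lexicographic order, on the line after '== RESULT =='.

Progress:
  pre ⊆ S: {robot_in(rmC)} ⊆ S  — applicable
  S \ del = {ball_in(b4,rmD), ball_in(b5,rmD), free(right)}
  ∪ add   = {ball_in(b4,rmD), ball_in(b5,rmD), free(right), robot_in(rmB)}

== RESULT ==
["ball_in(b4,rmD)", "ball_in(b5,rmD)", "free(right)", "robot_in(rmB)"]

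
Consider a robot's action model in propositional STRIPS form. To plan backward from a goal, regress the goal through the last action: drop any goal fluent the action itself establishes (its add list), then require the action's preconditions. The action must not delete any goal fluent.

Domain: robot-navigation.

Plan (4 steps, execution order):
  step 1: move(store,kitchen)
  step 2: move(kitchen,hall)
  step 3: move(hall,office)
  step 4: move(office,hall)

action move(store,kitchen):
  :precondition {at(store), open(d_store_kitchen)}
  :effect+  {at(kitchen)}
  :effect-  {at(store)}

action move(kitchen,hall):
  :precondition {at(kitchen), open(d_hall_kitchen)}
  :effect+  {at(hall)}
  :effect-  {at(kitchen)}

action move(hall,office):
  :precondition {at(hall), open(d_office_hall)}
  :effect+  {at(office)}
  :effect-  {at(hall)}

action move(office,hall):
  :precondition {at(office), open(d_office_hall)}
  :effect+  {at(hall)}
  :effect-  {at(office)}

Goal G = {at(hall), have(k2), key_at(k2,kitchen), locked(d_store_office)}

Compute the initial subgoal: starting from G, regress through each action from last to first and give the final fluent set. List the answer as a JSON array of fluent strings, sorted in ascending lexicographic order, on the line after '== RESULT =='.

Work backward from the goal:
  through step 4 (move(office,hall)): drop {at(hall)}, keep {have(k2), key_at(k2,kitchen), locked(d_store_office)}, require {at(office), open(d_office_hall)}
    → {at(office), have(k2), key_at(k2,kitchen), locked(d_store_office), open(d_office_hall)}
  through step 3 (move(hall,office)): drop {at(office)}, keep {have(k2), key_at(k2,kitchen), locked(d_store_office), open(d_office_hall)}, require {at(hall), open(d_office_hall)}
    → {at(hall), have(k2), key_at(k2,kitchen), locked(d_store_office), open(d_office_hall)}
  through step 2 (move(kitchen,hall)): drop {at(hall)}, keep {have(k2), key_at(k2,kitchen), locked(d_store_office), open(d_office_hall)}, require {at(kitchen), open(d_hall_kitchen)}
    → {at(kitchen), have(k2), key_at(k2,kitchen), locked(d_store_office), open(d_hall_kitchen), open(d_office_hall)}
  through step 1 (move(store,kitchen)): drop {at(kitchen)}, keep {have(k2), key_at(k2,kitchen), locked(d_store_office), open(d_hall_kitchen), open(d_office_hall)}, require {at(store), open(d_store_kitchen)}
    → {at(store), have(k2), key_at(k2,kitchen), locked(d_store_office), open(d_hall_kitchen), open(d_office_hall), open(d_store_kitchen)}

== RESULT ==
["at(store)", "have(k2)", "key_at(k2,kitchen)", "locked(d_store_office)", "open(d_hall_kitchen)", "open(d_office_hall)", "open(d_store_kitchen)"]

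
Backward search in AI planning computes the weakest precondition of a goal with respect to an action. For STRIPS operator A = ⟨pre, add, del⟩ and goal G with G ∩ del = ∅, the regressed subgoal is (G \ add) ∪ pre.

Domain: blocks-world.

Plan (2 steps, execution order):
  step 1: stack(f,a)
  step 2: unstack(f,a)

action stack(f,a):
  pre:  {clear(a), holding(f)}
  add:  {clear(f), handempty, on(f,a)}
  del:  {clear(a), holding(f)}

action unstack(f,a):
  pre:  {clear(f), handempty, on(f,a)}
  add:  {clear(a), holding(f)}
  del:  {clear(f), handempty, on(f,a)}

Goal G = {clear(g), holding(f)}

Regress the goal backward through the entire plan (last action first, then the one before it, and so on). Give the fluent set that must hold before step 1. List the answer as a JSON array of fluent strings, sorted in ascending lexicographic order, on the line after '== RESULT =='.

Work backward from the goal:
  through step 2 (unstack(f,a)): drop {holding(f)}, keep {clear(g)}, require {clear(f), handempty, on(f,a)}
    → {clear(f), clear(g), handempty, on(f,a)}
  through step 1 (stack(f,a)): drop {clear(f), handempty, on(f,a)}, keep {clear(g)}, require {clear(a), holding(f)}
    → {clear(a), clear(g), holding(f)}

== RESULT ==
["clear(a)", "clear(g)", "holding(f)"]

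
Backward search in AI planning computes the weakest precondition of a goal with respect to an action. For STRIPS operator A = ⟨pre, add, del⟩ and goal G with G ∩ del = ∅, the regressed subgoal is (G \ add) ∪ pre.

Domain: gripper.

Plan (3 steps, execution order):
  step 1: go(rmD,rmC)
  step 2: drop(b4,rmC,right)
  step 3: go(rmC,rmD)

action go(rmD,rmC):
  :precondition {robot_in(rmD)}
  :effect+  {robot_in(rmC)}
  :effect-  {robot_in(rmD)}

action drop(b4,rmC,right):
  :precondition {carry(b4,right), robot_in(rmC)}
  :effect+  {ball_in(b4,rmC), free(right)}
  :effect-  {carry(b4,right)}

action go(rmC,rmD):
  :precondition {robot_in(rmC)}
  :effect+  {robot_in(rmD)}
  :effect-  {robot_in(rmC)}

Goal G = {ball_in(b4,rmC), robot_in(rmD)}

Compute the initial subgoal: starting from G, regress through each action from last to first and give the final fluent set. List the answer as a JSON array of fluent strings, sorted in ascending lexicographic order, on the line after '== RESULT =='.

Regress step by step:
  through step 3 (go(rmC,rmD)): drop {robot_in(rmD)}, keep {ball_in(b4,rmC)}, require {robot_in(rmC)}
    → {ball_in(b4,rmC), robot_in(rmC)}
  through step 2 (drop(b4,rmC,right)): drop {ball_in(b4,rmC)}, keep {robot_in(rmC)}, require {carry(b4,right), robot_in(rmC)}
    → {carry(b4,right), robot_in(rmC)}
  through step 1 (go(rmD,rmC)): drop {robot_in(rmC)}, keep {carry(b4,right)}, require {robot_in(rmD)}
    → {carry(b4,right), robot_in(rmD)}

== RESULT ==
["carry(b4,right)", "robot_in(rmD)"]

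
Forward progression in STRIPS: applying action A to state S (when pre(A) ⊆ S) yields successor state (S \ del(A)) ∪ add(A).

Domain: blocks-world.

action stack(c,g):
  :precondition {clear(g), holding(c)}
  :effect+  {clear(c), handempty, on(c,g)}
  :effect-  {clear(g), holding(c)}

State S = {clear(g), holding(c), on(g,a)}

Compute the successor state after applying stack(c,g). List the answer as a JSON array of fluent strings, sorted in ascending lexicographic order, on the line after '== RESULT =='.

Progress:
  pre ⊆ S: {clear(g), holding(c)} ⊆ S  — applicable
  S \ del = {on(g,a)}
  ∪ add   = {clear(c), handempty, on(c,g), on(g,a)}

== RESULT ==
["clear(c)", "handempty", "on(c,g)", "on(g,a)"]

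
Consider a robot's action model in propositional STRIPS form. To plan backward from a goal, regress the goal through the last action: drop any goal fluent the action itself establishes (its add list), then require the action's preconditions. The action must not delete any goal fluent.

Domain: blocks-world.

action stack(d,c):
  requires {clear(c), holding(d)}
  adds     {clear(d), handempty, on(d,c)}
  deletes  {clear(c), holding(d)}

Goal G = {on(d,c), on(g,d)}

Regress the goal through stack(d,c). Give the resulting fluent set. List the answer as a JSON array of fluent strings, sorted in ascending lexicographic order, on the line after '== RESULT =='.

Compute (G \ add) ∪ pre:
  G ∩ del = {}  (empty — regression defined)
  G \ add = {on(d,c), on(g,d)} \ {clear(d), handempty, on(d,c)} = {on(g,d)}
  ∪ pre   = {on(g,d)} ∪ {clear(c), holding(d)}
          = {clear(c), holding(d), on(g,d)}

== RESULT ==
["clear(c)", "holding(d)", "on(g,d)"]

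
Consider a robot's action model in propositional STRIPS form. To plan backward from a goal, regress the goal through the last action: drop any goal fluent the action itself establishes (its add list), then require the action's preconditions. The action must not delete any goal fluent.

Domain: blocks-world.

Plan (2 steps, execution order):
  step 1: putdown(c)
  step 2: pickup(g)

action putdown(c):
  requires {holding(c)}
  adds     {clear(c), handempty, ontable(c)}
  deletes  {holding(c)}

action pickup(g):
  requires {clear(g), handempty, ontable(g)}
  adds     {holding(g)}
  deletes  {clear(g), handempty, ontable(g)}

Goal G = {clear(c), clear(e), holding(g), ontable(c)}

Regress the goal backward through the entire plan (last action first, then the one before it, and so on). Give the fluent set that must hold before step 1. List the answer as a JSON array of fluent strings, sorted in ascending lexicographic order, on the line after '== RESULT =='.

Regress step by step:
  through step 2 (pickup(g)): drop {holding(g)}, keep {clear(c), clear(e), ontable(c)}, require {clear(g), handempty, ontable(g)}
    → {clear(c), clear(e), clear(g), handempty, ontable(c), ontable(g)}
  through step 1 (putdown(c)): drop {clear(c), handempty, ontable(c)}, keep {clear(e), clear(g), ontable(g)}, require {holding(c)}
    → {clear(e), clear(g), holding(c), ontable(g)}

== RESULT ==
["clear(e)", "clear(g)", "holding(c)", "ontable(g)"]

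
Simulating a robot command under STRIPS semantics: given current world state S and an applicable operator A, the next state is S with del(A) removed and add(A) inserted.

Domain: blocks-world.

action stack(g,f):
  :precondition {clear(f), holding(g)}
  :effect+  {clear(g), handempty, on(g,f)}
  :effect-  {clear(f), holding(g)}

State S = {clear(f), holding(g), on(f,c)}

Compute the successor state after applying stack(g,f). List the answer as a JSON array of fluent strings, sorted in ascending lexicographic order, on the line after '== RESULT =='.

Progress:
  pre ⊆ S: {clear(f), holding(g)} ⊆ S  — applicable
  S \ del = {on(f,c)}
  ∪ add   = {clear(g), handempty, on(f,c), on(g,f)}

== RESULT ==
["clear(g)", "handempty", "on(f,c)", "on(g,f)"]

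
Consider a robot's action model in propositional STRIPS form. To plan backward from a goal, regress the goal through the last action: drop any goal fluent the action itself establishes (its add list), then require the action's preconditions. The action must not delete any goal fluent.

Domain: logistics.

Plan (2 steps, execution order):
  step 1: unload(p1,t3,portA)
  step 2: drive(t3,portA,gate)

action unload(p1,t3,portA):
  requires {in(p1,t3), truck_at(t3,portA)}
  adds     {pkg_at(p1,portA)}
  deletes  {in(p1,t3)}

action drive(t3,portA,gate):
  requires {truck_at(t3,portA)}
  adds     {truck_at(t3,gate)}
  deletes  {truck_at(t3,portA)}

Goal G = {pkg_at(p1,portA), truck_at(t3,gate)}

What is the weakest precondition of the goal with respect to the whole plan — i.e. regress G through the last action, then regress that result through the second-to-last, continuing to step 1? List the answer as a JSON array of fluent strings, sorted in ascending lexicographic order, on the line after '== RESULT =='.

Regress step by step:
  through step 2 (drive(t3,portA,gate)): drop {truck_at(t3,gate)}, keep {pkg_at(p1,portA)}, require {truck_at(t3,portA)}
    → {pkg_at(p1,portA), truck_at(t3,portA)}
  through step 1 (unload(p1,t3,portA)): drop {pkg_at(p1,portA)}, keep {truck_at(t3,portA)}, require {in(p1,t3), truck_at(t3,portA)}
    → {in(p1,t3), truck_at(t3,portA)}

== RESULT ==
["in(p1,t3)", "truck_at(t3,portA)"]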